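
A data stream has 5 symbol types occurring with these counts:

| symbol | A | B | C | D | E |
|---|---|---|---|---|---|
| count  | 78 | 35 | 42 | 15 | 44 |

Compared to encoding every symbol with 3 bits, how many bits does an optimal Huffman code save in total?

164

Fixed-length: 3 bits × 214 symbols = 642 bits.
Huffman merges:
merge D(15) and B(35): 50
merge C(42) and E(44): 86
merge 50 and A(78): 128
merge 86 and 128: 214
Huffman total = 50 + 86 + 128 + 214 = 478 bits.
Saving = 642 − 478 = 164 bits.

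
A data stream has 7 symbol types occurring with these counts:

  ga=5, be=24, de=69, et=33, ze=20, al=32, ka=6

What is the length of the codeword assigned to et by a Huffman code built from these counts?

Build the tree from the bottom:
ga(5) + ka(6) → 11
11 + ze(20) → 31
be(24) + 31 → 55
al(32) + et(33) → 65
55 + 65 → 120
de(69) + 120 → 189
et's leaf is at depth 3, giving a 3-bit codeword.

3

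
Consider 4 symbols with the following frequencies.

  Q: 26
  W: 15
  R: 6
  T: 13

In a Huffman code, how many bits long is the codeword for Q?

1

Huffman merges, smallest pair first:
combine R(6), T(13) → 19
combine W(15), 19 → 34
combine Q(26), 34 → 60
Q sits one level below the root: a 1-bit codeword.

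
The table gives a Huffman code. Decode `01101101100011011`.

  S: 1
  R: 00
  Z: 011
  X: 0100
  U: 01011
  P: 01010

Read left to right; each codeword is recognised as soon as it completes (prefix code):
  011→Z | 011→Z | 011→Z | 00→R | 011→Z | 011→Z
Decoded message: ZZZRZZ

ZZZRZZ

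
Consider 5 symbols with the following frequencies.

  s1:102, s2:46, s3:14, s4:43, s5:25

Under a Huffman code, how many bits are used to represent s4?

3

Build the tree from the bottom:
combine s3(14), s5(25) → 39
combine 39, s4(43) → 82
combine s2(46), 82 → 128
combine s1(102), 128 → 230
s4's leaf is at depth 3, giving a 3-bit codeword.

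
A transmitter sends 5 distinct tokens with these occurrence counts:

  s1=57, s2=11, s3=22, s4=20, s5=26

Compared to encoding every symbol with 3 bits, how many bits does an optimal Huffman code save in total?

114

Fixed-length: 3 bits × 136 symbols = 408 bits.
Huffman merges:
combine s2(11), s4(20) → 31
combine s3(22), s5(26) → 48
combine 31, 48 → 79
combine s1(57), 79 → 136
Huffman total = 31 + 48 + 79 + 136 = 294 bits.
Saving = 408 − 294 = 114 bits.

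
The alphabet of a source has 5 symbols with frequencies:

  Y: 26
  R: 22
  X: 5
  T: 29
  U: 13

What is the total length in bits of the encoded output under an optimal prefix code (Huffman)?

Build the Huffman tree bottom-up:
X(5) + U(13) → 18
18 + R(22) → 40
Y(26) + T(29) → 55
40 + 55 → 95
Each symbol's bit-cost is frequency × depth; summing gives 208 bits (equivalently 18 + 40 + 55 + 95).

208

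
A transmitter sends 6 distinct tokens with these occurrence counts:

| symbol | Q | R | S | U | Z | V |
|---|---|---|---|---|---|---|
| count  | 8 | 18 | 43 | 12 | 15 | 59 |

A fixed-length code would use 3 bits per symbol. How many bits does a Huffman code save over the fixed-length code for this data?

108

Fixed-length: 3 bits × 155 symbols = 465 bits.
Huffman merges:
merge Q(8) and U(12): 20
merge Z(15) and R(18): 33
merge 20 and 33: 53
merge S(43) and 53: 96
merge V(59) and 96: 155
Huffman total = 20 + 33 + 53 + 96 + 155 = 357 bits.
Saving = 465 − 357 = 108 bits.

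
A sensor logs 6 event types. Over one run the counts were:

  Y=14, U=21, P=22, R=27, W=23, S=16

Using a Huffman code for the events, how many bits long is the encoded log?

319

Greedily combine the two least-frequent nodes:
combine Y(14), S(16) → 30
combine U(21), P(22) → 43
combine W(23), R(27) → 50
combine 30, 43 → 73
combine 50, 73 → 123
The encoded length is the sum of every internal node's weight: 30 + 43 + 50 + 73 + 123 = 319 bits.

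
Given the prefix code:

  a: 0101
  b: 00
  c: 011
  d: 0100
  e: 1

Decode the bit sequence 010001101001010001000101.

dcdedda

Read left to right; each codeword is recognised as soon as it completes (prefix code):
  0100→d | 011→c | 0100→d | 1→e | 0100→d | 0100→d | 0101→a
Decoded message: dcdedda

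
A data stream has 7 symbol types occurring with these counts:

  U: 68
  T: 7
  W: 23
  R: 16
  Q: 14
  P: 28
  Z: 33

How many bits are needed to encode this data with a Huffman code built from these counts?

Merge the two smallest weights repeatedly:
merge T(7) and Q(14): 21
merge R(16) and 21: 37
merge W(23) and P(28): 51
merge Z(33) and 37: 70
merge 51 and U(68): 119
merge 70 and 119: 189
Each symbol's bit-cost is frequency × depth; summing gives 487 bits (equivalently 21 + 37 + 51 + 70 + 119 + 189).

487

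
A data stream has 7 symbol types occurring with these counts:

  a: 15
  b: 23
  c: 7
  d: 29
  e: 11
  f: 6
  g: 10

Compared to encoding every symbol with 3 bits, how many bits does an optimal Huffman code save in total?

39

Fixed-length: 3 bits × 101 symbols = 303 bits.
Huffman merges:
combine f(6), c(7) → 13
combine g(10), e(11) → 21
combine 13, a(15) → 28
combine 21, b(23) → 44
combine 28, d(29) → 57
combine 44, 57 → 101
Huffman total = 13 + 21 + 28 + 44 + 57 + 101 = 264 bits.
Saving = 303 − 264 = 39 bits.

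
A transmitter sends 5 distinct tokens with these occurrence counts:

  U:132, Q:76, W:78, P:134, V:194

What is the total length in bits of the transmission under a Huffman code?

Greedily combine the two least-frequent nodes:
combine Q(76), W(78) → 154
combine U(132), P(134) → 266
combine 154, V(194) → 348
combine 266, 348 → 614
Total encoded bits = sum of merged weights = 154 + 266 + 348 + 614 = 1382.

1382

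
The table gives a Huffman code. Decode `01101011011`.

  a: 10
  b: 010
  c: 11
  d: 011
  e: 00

Read left to right; each codeword is recognised as soon as it completes (prefix code):
  011→d | 010→b | 11→c | 011→d
Decoded message: dbcd

dbcd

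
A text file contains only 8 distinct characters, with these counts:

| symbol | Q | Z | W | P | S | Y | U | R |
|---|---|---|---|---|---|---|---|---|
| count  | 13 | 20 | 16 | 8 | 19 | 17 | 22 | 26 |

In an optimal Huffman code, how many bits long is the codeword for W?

Build the tree from the bottom:
P(8) + Q(13) → 21
W(16) + Y(17) → 33
S(19) + Z(20) → 39
21 + U(22) → 43
R(26) + 33 → 59
39 + 43 → 82
59 + 82 → 141
W sits 3 levels below the root, so its codeword is 3 bits.

3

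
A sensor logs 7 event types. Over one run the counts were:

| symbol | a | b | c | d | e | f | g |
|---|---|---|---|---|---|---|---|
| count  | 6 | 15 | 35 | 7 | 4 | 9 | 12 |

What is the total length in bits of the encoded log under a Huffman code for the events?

Build the Huffman tree bottom-up:
merge e(4) and a(6): 10
merge d(7) and f(9): 16
merge 10 and g(12): 22
merge b(15) and 16: 31
merge 22 and 31: 53
merge c(35) and 53: 88
The encoded length is the sum of every internal node's weight: 10 + 16 + 22 + 31 + 53 + 88 = 220 bits.

220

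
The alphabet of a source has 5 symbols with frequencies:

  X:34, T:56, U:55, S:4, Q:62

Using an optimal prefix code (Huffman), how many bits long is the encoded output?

Merge the two smallest weights repeatedly:
S(4) + X(34) → 38
38 + U(55) → 93
T(56) + Q(62) → 118
93 + 118 → 211
Each symbol's bit-cost is frequency × depth; summing gives 460 bits (equivalently 38 + 93 + 118 + 211).

460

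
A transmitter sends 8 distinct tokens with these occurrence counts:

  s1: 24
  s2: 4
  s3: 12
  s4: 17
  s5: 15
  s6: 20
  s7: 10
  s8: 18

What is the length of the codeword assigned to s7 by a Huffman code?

4

Repeatedly merge the two smallest:
merge s2(4) and s7(10): 14
merge s3(12) and 14: 26
merge s5(15) and s4(17): 32
merge s8(18) and s6(20): 38
merge s1(24) and 26: 50
merge 32 and 38: 70
merge 50 and 70: 120
s7 sits 4 levels below the root, so its codeword is 4 bits.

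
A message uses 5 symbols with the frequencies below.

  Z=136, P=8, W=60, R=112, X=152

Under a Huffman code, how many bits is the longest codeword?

Merge the two lowest-weight nodes at each step:
combine P(8), W(60) → 68
combine 68, R(112) → 180
combine Z(136), X(152) → 288
combine 180, 288 → 468
The rarest symbols sit at the bottom; the longest codeword is 3 bits.

3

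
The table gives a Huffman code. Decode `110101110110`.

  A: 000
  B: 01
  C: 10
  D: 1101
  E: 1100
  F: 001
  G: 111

Read left to right; each codeword is recognised as soon as it completes (prefix code):
  1101→D | 01→B | 1101→D | 10→C
Decoded message: DBDC

DBDC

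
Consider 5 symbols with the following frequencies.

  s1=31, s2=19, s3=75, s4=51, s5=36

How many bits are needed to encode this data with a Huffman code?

474

Build the Huffman tree bottom-up:
combine s2(19), s1(31) → 50
combine s5(36), 50 → 86
combine s4(51), s3(75) → 126
combine 86, 126 → 212
Total encoded bits = sum of merged weights = 50 + 86 + 126 + 212 = 474.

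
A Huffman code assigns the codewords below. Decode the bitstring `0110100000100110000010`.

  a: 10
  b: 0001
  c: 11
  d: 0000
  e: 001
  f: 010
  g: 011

Read left to right; each codeword is recognised as soon as it completes (prefix code):
  011→g | 010→f | 0000→d | 10→a | 011→g | 0000→d | 010→f
Decoded message: gfdagdf

gfdagdf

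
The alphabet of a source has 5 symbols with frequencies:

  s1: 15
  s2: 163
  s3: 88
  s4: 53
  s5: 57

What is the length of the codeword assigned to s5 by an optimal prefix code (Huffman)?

3

Huffman merges, smallest pair first:
s1(15) + s4(53) → 68
s5(57) + 68 → 125
s3(88) + 125 → 213
s2(163) + 213 → 376
The subtree containing s5 is merged 3 times, so code length = 3.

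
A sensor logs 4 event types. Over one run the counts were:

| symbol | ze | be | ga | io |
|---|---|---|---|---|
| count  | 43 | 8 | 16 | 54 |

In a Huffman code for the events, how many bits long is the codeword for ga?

Repeatedly merge the two smallest:
be(8) + ga(16) → 24
24 + ze(43) → 67
io(54) + 67 → 121
The subtree containing ga is merged 3 times, so code length = 3.

3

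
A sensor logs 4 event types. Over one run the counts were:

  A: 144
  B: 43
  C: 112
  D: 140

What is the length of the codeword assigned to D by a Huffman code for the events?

2

Build the tree from the bottom:
B(43) + C(112) → 155
D(140) + A(144) → 284
155 + 284 → 439
D sits 2 levels below the root, so its codeword is 2 bits.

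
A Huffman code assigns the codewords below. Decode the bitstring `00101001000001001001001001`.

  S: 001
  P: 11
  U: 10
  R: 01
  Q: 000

Read left to right; each codeword is recognised as soon as it completes (prefix code):
  001→S | 01→R | 001→S | 000→Q | 001→S | 001→S | 001→S | 001→S | 001→S
Decoded message: SRSQSSSSS

SRSQSSSSS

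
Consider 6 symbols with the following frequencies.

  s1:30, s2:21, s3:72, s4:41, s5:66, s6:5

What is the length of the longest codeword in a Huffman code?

4

Merge the two lowest-weight nodes at each step:
s6(5) + s2(21) → 26
26 + s1(30) → 56
s4(41) + 56 → 97
s5(66) + s3(72) → 138
97 + 138 → 235
The first pair merged (s6, s2) ends up deepest, at depth 4.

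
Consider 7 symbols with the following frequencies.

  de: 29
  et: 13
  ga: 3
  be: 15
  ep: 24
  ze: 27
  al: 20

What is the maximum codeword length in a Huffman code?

4

Merge the two lowest-weight nodes at each step:
ga(3) + et(13) → 16
be(15) + 16 → 31
al(20) + ep(24) → 44
ze(27) + de(29) → 56
31 + 44 → 75
56 + 75 → 131
The rarest symbols sit at the bottom; the longest codeword is 4 bits.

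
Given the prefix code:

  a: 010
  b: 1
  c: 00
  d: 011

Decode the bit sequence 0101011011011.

abddd

Read left to right; each codeword is recognised as soon as it completes (prefix code):
  010→a | 1→b | 011→d | 011→d | 011→d
Decoded message: abddd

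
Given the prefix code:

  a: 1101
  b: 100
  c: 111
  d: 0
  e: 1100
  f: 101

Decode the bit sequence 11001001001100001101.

ebbedda

Read left to right; each codeword is recognised as soon as it completes (prefix code):
  1100→e | 100→b | 100→b | 1100→e | 0→d | 0→d | 1101→a
Decoded message: ebbedda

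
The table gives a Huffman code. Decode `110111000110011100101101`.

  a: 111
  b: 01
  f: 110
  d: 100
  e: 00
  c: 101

Read left to right; each codeword is recognised as soon as it completes (prefix code):
  110→f | 111→a | 00→e | 01→b | 100→d | 111→a | 00→e | 101→c | 101→c
Decoded message: faebdaecc

faebdaecc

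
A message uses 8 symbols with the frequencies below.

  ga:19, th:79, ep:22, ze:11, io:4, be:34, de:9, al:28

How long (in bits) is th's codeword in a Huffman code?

Huffman merges, smallest pair first:
io(4) + de(9) → 13
ze(11) + 13 → 24
ga(19) + ep(22) → 41
24 + al(28) → 52
be(34) + 41 → 75
52 + 75 → 127
th(79) + 127 → 206
th is merged only at the final step, so code length = 1.

1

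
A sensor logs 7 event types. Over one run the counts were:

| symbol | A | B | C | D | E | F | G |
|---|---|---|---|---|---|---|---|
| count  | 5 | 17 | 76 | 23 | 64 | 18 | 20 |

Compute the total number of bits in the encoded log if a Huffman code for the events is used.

Build the Huffman tree bottom-up:
A(5) + B(17) → 22
F(18) + G(20) → 38
22 + D(23) → 45
38 + 45 → 83
E(64) + C(76) → 140
83 + 140 → 223
The encoded length is the sum of every internal node's weight: 22 + 38 + 45 + 83 + 140 + 223 = 551 bits.

551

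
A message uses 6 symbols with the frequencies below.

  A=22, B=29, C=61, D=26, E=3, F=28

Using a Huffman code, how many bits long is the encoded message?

Merge the two smallest weights repeatedly:
merge E(3) and A(22): 25
merge 25 and D(26): 51
merge F(28) and B(29): 57
merge 51 and 57: 108
merge C(61) and 108: 169
The encoded length is the sum of every internal node's weight: 25 + 51 + 57 + 108 + 169 = 410 bits.

410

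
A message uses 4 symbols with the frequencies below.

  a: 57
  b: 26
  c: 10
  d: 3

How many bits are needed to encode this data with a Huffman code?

Merge the two smallest weights repeatedly:
d(3) + c(10) → 13
13 + b(26) → 39
39 + a(57) → 96
Total encoded bits = sum of merged weights = 13 + 39 + 96 = 148.

148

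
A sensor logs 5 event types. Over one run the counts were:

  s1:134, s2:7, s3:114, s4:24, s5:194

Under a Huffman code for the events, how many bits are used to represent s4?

Repeatedly merge the two smallest:
combine s2(7), s4(24) → 31
combine 31, s3(114) → 145
combine s1(134), 145 → 279
combine s5(194), 279 → 473
s4's leaf is at depth 4, giving a 4-bit codeword.

4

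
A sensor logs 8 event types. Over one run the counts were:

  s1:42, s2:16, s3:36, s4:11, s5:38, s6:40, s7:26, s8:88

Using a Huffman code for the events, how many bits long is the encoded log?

830

Merge the two smallest weights repeatedly:
merge s4(11) and s2(16): 27
merge s7(26) and 27: 53
merge s3(36) and s5(38): 74
merge s6(40) and s1(42): 82
merge 53 and 74: 127
merge 82 and s8(88): 170
merge 127 and 170: 297
Total encoded bits = sum of merged weights = 27 + 53 + 74 + 82 + 127 + 170 + 297 = 830.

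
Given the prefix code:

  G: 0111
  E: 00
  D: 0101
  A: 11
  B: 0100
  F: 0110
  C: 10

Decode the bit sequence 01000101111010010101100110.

Read left to right; each codeword is recognised as soon as it completes (prefix code):
  0100→B | 0101→D | 11→A | 10→C | 10→C | 0101→D | 0110→F | 0110→F
Decoded message: BDACCDFF

BDACCDFF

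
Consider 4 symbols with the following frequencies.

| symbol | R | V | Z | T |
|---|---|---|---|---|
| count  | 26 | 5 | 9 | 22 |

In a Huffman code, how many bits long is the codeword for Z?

3

Repeatedly merge the two smallest:
merge V(5) and Z(9): 14
merge 14 and T(22): 36
merge R(26) and 36: 62
The subtree containing Z is merged 3 times, so code length = 3.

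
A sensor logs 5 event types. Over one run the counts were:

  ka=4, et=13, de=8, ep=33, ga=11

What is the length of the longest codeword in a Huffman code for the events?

Merge the two lowest-weight nodes at each step:
merge ka(4) and de(8): 12
merge ga(11) and 12: 23
merge et(13) and 23: 36
merge ep(33) and 36: 69
The rarest symbols sit at the bottom; the longest codeword is 4 bits.

4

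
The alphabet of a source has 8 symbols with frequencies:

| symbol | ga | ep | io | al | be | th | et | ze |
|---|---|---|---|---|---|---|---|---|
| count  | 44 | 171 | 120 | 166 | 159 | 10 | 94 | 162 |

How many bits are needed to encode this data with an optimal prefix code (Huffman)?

2643

Build the Huffman tree bottom-up:
th(10) + ga(44) → 54
54 + et(94) → 148
io(120) + 148 → 268
be(159) + ze(162) → 321
al(166) + ep(171) → 337
268 + 321 → 589
337 + 589 → 926
Total encoded bits = sum of merged weights = 54 + 148 + 268 + 321 + 337 + 589 + 926 = 2643.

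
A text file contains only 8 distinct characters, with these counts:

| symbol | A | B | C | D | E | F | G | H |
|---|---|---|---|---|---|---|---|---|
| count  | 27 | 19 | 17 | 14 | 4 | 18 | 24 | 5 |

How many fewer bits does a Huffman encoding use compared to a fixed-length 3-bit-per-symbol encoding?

Fixed-length: 3 bits × 128 symbols = 384 bits.
Huffman merges:
E(4) + H(5) → 9
9 + D(14) → 23
C(17) + F(18) → 35
B(19) + 23 → 42
G(24) + A(27) → 51
35 + 42 → 77
51 + 77 → 128
Huffman total = 9 + 23 + 35 + 42 + 51 + 77 + 128 = 365 bits.
Saving = 384 − 365 = 19 bits.

19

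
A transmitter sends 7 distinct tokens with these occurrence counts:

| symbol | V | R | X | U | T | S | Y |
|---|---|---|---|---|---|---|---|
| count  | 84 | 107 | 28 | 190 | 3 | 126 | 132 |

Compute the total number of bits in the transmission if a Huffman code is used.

Merge the two smallest weights repeatedly:
merge T(3) and X(28): 31
merge 31 and V(84): 115
merge R(107) and 115: 222
merge S(126) and Y(132): 258
merge U(190) and 222: 412
merge 258 and 412: 670
Each symbol's bit-cost is frequency × depth; summing gives 1708 bits (equivalently 31 + 115 + 222 + 258 + 412 + 670).

1708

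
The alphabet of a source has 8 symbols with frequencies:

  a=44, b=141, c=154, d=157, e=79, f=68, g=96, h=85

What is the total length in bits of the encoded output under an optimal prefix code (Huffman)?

Greedily combine the two least-frequent nodes:
a(44) + f(68) → 112
e(79) + h(85) → 164
g(96) + 112 → 208
b(141) + c(154) → 295
d(157) + 164 → 321
208 + 295 → 503
321 + 503 → 824
The encoded length is the sum of every internal node's weight: 112 + 164 + 208 + 295 + 321 + 503 + 824 = 2427 bits.

2427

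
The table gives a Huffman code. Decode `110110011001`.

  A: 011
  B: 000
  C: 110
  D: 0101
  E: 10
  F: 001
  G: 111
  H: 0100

CCAF

Read left to right; each codeword is recognised as soon as it completes (prefix code):
  110→C | 110→C | 011→A | 001→F
Decoded message: CCAF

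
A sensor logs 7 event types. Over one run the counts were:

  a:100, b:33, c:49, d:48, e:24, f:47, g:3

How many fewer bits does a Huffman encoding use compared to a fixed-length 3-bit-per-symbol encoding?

122

Fixed-length: 3 bits × 304 symbols = 912 bits.
Huffman merges:
combine g(3), e(24) → 27
combine 27, b(33) → 60
combine f(47), d(48) → 95
combine c(49), 60 → 109
combine 95, a(100) → 195
combine 109, 195 → 304
Huffman total = 27 + 60 + 95 + 109 + 195 + 304 = 790 bits.
Saving = 912 − 790 = 122 bits.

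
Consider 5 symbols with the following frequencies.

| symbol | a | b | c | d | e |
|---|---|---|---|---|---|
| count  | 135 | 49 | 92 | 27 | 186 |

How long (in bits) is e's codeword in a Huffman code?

1

Huffman merges, smallest pair first:
merge d(27) and b(49): 76
merge 76 and c(92): 168
merge a(135) and 168: 303
merge e(186) and 303: 489
e sits one level below the root: a 1-bit codeword.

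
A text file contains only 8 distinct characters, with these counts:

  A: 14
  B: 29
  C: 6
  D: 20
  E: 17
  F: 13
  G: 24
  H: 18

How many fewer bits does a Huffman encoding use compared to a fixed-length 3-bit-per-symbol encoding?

10

Fixed-length: 3 bits × 141 symbols = 423 bits.
Huffman merges:
combine C(6), F(13) → 19
combine A(14), E(17) → 31
combine H(18), 19 → 37
combine D(20), G(24) → 44
combine B(29), 31 → 60
combine 37, 44 → 81
combine 60, 81 → 141
Huffman total = 19 + 31 + 37 + 44 + 60 + 81 + 141 = 413 bits.
Saving = 423 − 413 = 10 bits.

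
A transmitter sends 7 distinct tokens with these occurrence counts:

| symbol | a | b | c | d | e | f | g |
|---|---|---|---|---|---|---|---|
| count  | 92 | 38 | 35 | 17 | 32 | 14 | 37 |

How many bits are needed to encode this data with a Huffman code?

Greedily combine the two least-frequent nodes:
f(14) + d(17) → 31
31 + e(32) → 63
c(35) + g(37) → 72
b(38) + 63 → 101
72 + a(92) → 164
101 + 164 → 265
Each symbol's bit-cost is frequency × depth; summing gives 696 bits (equivalently 31 + 63 + 72 + 101 + 164 + 265).

696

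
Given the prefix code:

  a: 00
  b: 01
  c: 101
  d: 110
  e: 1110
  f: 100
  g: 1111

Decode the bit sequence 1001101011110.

Read left to right; each codeword is recognised as soon as it completes (prefix code):
  100→f | 110→d | 101→c | 1110→e
Decoded message: fdce

fdce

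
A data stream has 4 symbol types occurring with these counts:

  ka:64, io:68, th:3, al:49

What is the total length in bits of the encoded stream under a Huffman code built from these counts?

352

Build the Huffman tree bottom-up:
merge th(3) and al(49): 52
merge 52 and ka(64): 116
merge io(68) and 116: 184
Total encoded bits = sum of merged weights = 52 + 116 + 184 = 352.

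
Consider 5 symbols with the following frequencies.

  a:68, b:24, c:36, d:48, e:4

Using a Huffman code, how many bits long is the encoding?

Merge the two smallest weights repeatedly:
combine e(4), b(24) → 28
combine 28, c(36) → 64
combine d(48), 64 → 112
combine a(68), 112 → 180
The encoded length is the sum of every internal node's weight: 28 + 64 + 112 + 180 = 384 bits.

384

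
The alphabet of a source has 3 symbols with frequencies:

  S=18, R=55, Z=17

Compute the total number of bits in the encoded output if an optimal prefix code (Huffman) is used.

125

Build the Huffman tree bottom-up:
combine Z(17), S(18) → 35
combine 35, R(55) → 90
Each symbol's bit-cost is frequency × depth; summing gives 125 bits (equivalently 35 + 90).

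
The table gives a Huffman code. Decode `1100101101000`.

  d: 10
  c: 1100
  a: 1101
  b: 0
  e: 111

Read left to right; each codeword is recognised as soon as it completes (prefix code):
  1100→c | 10→d | 1101→a | 0→b | 0→b | 0→b
Decoded message: cdabbb

cdabbb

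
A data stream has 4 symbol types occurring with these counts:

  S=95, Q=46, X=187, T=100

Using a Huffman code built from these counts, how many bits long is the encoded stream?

Merge the two smallest weights repeatedly:
combine Q(46), S(95) → 141
combine T(100), 141 → 241
combine X(187), 241 → 428
The encoded length is the sum of every internal node's weight: 141 + 241 + 428 = 810 bits.

810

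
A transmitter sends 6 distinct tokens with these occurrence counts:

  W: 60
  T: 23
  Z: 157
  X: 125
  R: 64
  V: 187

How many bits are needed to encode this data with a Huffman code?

1462

Greedily combine the two least-frequent nodes:
merge T(23) and W(60): 83
merge R(64) and 83: 147
merge X(125) and 147: 272
merge Z(157) and V(187): 344
merge 272 and 344: 616
The encoded length is the sum of every internal node's weight: 83 + 147 + 272 + 344 + 616 = 1462 bits.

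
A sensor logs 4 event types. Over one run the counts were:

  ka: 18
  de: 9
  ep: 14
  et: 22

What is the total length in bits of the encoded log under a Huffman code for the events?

Build the Huffman tree bottom-up:
combine de(9), ep(14) → 23
combine ka(18), et(22) → 40
combine 23, 40 → 63
Total encoded bits = sum of merged weights = 23 + 40 + 63 = 126.

126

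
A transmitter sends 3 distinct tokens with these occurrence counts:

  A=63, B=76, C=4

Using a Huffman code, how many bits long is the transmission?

Build the Huffman tree bottom-up:
merge C(4) and A(63): 67
merge 67 and B(76): 143
The encoded length is the sum of every internal node's weight: 67 + 143 = 210 bits.

210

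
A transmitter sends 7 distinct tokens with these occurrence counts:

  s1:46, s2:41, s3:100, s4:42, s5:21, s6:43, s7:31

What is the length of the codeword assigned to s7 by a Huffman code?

Repeatedly merge the two smallest:
merge s5(21) and s7(31): 52
merge s2(41) and s4(42): 83
merge s6(43) and s1(46): 89
merge 52 and 83: 135
merge 89 and s3(100): 189
merge 135 and 189: 324
The subtree containing s7 is merged 3 times, so code length = 3.

3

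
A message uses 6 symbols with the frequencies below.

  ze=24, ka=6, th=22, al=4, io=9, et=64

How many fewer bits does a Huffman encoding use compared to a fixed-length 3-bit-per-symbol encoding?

123

Fixed-length: 3 bits × 129 symbols = 387 bits.
Huffman merges:
combine al(4), ka(6) → 10
combine io(9), 10 → 19
combine 19, th(22) → 41
combine ze(24), 41 → 65
combine et(64), 65 → 129
Huffman total = 10 + 19 + 41 + 65 + 129 = 264 bits.
Saving = 387 − 264 = 123 bits.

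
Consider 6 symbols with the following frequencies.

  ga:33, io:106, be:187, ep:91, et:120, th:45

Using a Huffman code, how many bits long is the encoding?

1411

Greedily combine the two least-frequent nodes:
merge ga(33) and th(45): 78
merge 78 and ep(91): 169
merge io(106) and et(120): 226
merge 169 and be(187): 356
merge 226 and 356: 582
The encoded length is the sum of every internal node's weight: 78 + 169 + 226 + 356 + 582 = 1411 bits.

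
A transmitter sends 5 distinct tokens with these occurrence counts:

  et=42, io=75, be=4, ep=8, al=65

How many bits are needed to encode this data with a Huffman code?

Greedily combine the two least-frequent nodes:
be(4) + ep(8) → 12
12 + et(42) → 54
54 + al(65) → 119
io(75) + 119 → 194
Each symbol's bit-cost is frequency × depth; summing gives 379 bits (equivalently 12 + 54 + 119 + 194).

379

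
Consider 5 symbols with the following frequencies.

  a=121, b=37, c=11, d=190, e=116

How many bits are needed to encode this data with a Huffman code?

Merge the two smallest weights repeatedly:
c(11) + b(37) → 48
48 + e(116) → 164
a(121) + 164 → 285
d(190) + 285 → 475
The encoded length is the sum of every internal node's weight: 48 + 164 + 285 + 475 = 972 bits.

972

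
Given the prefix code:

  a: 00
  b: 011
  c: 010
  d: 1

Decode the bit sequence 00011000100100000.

Read left to right; each codeword is recognised as soon as it completes (prefix code):
  00→a | 011→b | 00→a | 010→c | 010→c | 00→a | 00→a
Decoded message: abaccaa

abaccaa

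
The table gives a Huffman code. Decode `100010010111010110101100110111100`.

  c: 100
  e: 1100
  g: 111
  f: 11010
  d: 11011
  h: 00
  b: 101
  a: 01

cahbffede

Read left to right; each codeword is recognised as soon as it completes (prefix code):
  100→c | 01→a | 00→h | 101→b | 11010→f | 11010→f | 1100→e | 11011→d | 1100→e
Decoded message: cahbffede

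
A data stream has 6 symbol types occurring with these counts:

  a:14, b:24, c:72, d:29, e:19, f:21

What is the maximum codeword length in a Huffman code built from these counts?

Merge the two lowest-weight nodes at each step:
combine a(14), e(19) → 33
combine f(21), b(24) → 45
combine d(29), 33 → 62
combine 45, 62 → 107
combine c(72), 107 → 179
The first pair merged (a, e) ends up deepest, at depth 4.

4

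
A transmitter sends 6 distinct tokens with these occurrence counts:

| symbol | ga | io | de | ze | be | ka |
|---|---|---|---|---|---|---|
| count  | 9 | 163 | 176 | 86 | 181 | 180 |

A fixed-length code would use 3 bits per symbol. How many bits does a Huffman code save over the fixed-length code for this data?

Fixed-length: 3 bits × 795 symbols = 2385 bits.
Huffman merges:
merge ga(9) and ze(86): 95
merge 95 and io(163): 258
merge de(176) and ka(180): 356
merge be(181) and 258: 439
merge 356 and 439: 795
Huffman total = 95 + 258 + 356 + 439 + 795 = 1943 bits.
Saving = 2385 − 1943 = 442 bits.

442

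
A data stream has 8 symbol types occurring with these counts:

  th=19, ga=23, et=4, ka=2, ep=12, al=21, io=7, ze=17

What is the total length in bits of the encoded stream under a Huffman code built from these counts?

Merge the two smallest weights repeatedly:
combine ka(2), et(4) → 6
combine 6, io(7) → 13
combine ep(12), 13 → 25
combine ze(17), th(19) → 36
combine al(21), ga(23) → 44
combine 25, 36 → 61
combine 44, 61 → 105
The encoded length is the sum of every internal node's weight: 6 + 13 + 25 + 36 + 44 + 61 + 105 = 290 bits.

290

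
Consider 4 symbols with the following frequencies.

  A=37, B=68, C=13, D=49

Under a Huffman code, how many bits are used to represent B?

Build the tree from the bottom:
combine C(13), A(37) → 50
combine D(49), 50 → 99
combine B(68), 99 → 167
B is a child of the root — depth 1, so its codeword is a single bit.

1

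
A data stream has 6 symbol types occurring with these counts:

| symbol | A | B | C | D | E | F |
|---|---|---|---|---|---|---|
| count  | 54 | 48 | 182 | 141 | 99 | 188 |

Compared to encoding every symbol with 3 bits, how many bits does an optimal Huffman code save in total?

Fixed-length: 3 bits × 712 symbols = 2136 bits.
Huffman merges:
B(48) + A(54) → 102
E(99) + 102 → 201
D(141) + C(182) → 323
F(188) + 201 → 389
323 + 389 → 712
Huffman total = 102 + 201 + 323 + 389 + 712 = 1727 bits.
Saving = 2136 − 1727 = 409 bits.

409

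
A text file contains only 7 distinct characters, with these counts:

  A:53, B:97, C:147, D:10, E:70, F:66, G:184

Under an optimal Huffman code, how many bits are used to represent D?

4

Build the tree from the bottom:
combine D(10), A(53) → 63
combine 63, F(66) → 129
combine E(70), B(97) → 167
combine 129, C(147) → 276
combine 167, G(184) → 351
combine 276, 351 → 627
D's leaf is at depth 4, giving a 4-bit codeword.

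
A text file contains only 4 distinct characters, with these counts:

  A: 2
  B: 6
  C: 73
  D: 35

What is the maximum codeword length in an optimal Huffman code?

Merge the two lowest-weight nodes at each step:
A(2) + B(6) → 8
8 + D(35) → 43
43 + C(73) → 116
The first pair merged (A, B) ends up deepest, at depth 3.

3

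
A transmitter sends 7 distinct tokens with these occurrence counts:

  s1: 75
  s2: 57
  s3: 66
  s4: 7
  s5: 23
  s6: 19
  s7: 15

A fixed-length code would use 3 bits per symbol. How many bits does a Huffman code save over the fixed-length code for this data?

135

Fixed-length: 3 bits × 262 symbols = 786 bits.
Huffman merges:
combine s4(7), s7(15) → 22
combine s6(19), 22 → 41
combine s5(23), 41 → 64
combine s2(57), 64 → 121
combine s3(66), s1(75) → 141
combine 121, 141 → 262
Huffman total = 22 + 41 + 64 + 121 + 141 + 262 = 651 bits.
Saving = 786 − 651 = 135 bits.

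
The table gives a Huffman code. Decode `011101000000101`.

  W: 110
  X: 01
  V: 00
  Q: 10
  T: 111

Read left to right; each codeword is recognised as soon as it completes (prefix code):
  01→X | 110→W | 10→Q | 00→V | 00→V | 01→X | 01→X
Decoded message: XWQVVXX

XWQVVXX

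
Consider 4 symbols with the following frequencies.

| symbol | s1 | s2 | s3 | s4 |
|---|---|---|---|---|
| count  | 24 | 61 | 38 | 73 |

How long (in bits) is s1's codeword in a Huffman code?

Build the tree from the bottom:
merge s1(24) and s3(38): 62
merge s2(61) and 62: 123
merge s4(73) and 123: 196
s1's leaf is at depth 3, giving a 3-bit codeword.

3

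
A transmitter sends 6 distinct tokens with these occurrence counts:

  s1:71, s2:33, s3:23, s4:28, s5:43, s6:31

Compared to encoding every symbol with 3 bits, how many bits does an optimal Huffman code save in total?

Fixed-length: 3 bits × 229 symbols = 687 bits.
Huffman merges:
combine s3(23), s4(28) → 51
combine s6(31), s2(33) → 64
combine s5(43), 51 → 94
combine 64, s1(71) → 135
combine 94, 135 → 229
Huffman total = 51 + 64 + 94 + 135 + 229 = 573 bits.
Saving = 687 − 573 = 114 bits.

114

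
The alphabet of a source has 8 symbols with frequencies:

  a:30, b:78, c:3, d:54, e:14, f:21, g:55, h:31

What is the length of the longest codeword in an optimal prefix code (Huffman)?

Merge the two lowest-weight nodes at each step:
merge c(3) and e(14): 17
merge 17 and f(21): 38
merge a(30) and h(31): 61
merge 38 and d(54): 92
merge g(55) and 61: 116
merge b(78) and 92: 170
merge 116 and 170: 286
The rarest symbols sit at the bottom; the longest codeword is 5 bits.

5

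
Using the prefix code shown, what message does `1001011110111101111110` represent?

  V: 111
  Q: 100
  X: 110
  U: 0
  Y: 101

Read left to right; each codeword is recognised as soon as it completes (prefix code):
  100→Q | 101→Y | 111→V | 0→U | 111→V | 101→Y | 111→V | 110→X
Decoded message: QYVUVYVX

QYVUVYVX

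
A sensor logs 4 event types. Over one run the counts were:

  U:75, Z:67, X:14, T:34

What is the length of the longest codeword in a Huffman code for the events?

3

Merge the two lowest-weight nodes at each step:
merge X(14) and T(34): 48
merge 48 and Z(67): 115
merge U(75) and 115: 190
The rarest symbols sit at the bottom; the longest codeword is 3 bits.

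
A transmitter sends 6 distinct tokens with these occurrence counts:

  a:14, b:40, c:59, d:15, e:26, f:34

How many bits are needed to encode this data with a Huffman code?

Greedily combine the two least-frequent nodes:
merge a(14) and d(15): 29
merge e(26) and 29: 55
merge f(34) and b(40): 74
merge 55 and c(59): 114
merge 74 and 114: 188
Each symbol's bit-cost is frequency × depth; summing gives 460 bits (equivalently 29 + 55 + 74 + 114 + 188).

460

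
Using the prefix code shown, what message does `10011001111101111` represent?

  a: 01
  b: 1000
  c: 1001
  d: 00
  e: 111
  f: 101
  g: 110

ccefe

Read left to right; each codeword is recognised as soon as it completes (prefix code):
  1001→c | 1001→c | 111→e | 101→f | 111→e
Decoded message: ccefe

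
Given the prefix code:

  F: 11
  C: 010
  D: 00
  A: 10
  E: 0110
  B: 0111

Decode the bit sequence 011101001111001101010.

BCBAEAA

Read left to right; each codeword is recognised as soon as it completes (prefix code):
  0111→B | 010→C | 0111→B | 10→A | 0110→E | 10→A | 10→A
Decoded message: BCBAEAA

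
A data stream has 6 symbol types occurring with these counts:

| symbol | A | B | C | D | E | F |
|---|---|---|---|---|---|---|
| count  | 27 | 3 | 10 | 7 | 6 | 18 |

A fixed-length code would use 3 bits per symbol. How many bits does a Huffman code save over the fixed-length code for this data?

47

Fixed-length: 3 bits × 71 symbols = 213 bits.
Huffman merges:
combine B(3), E(6) → 9
combine D(7), 9 → 16
combine C(10), 16 → 26
combine F(18), 26 → 44
combine A(27), 44 → 71
Huffman total = 9 + 16 + 26 + 44 + 71 = 166 bits.
Saving = 213 − 166 = 47 bits.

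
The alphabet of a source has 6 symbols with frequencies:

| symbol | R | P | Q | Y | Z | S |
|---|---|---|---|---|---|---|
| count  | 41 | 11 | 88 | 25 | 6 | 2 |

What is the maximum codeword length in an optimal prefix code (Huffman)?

5

Merge the two lowest-weight nodes at each step:
merge S(2) and Z(6): 8
merge 8 and P(11): 19
merge 19 and Y(25): 44
merge R(41) and 44: 85
merge 85 and Q(88): 173
Maximum depth reached is 5.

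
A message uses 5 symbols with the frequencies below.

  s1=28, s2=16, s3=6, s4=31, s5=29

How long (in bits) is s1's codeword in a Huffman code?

Build the tree from the bottom:
combine s3(6), s2(16) → 22
combine 22, s1(28) → 50
combine s5(29), s4(31) → 60
combine 50, 60 → 110
The subtree containing s1 is merged 2 times, so code length = 2.

2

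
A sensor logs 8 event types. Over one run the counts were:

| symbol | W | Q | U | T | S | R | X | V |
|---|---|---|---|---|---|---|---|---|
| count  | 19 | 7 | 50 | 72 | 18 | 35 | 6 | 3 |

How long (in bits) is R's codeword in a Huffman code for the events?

Build the tree from the bottom:
merge V(3) and X(6): 9
merge Q(7) and 9: 16
merge 16 and S(18): 34
merge W(19) and 34: 53
merge R(35) and U(50): 85
merge 53 and T(72): 125
merge 85 and 125: 210
R's leaf is at depth 2, giving a 2-bit codeword.

2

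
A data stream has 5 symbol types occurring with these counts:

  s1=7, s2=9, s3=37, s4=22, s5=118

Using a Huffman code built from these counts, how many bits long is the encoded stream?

Merge the two smallest weights repeatedly:
merge s1(7) and s2(9): 16
merge 16 and s4(22): 38
merge s3(37) and 38: 75
merge 75 and s5(118): 193
Each symbol's bit-cost is frequency × depth; summing gives 322 bits (equivalently 16 + 38 + 75 + 193).

322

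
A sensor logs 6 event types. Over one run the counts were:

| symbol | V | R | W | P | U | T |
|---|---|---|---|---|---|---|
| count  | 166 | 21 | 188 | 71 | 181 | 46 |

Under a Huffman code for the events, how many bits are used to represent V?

Repeatedly merge the two smallest:
R(21) + T(46) → 67
67 + P(71) → 138
138 + V(166) → 304
U(181) + W(188) → 369
304 + 369 → 673
V's leaf is at depth 2, giving a 2-bit codeword.

2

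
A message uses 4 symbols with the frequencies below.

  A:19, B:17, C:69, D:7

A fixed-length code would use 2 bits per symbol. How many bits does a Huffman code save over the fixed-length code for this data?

Fixed-length: 2 bits × 112 symbols = 224 bits.
Huffman merges:
merge D(7) and B(17): 24
merge A(19) and 24: 43
merge 43 and C(69): 112
Huffman total = 24 + 43 + 112 = 179 bits.
Saving = 224 − 179 = 45 bits.

45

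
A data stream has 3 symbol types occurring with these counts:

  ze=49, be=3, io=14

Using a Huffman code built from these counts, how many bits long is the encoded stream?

83

Merge the two smallest weights repeatedly:
be(3) + io(14) → 17
17 + ze(49) → 66
The encoded length is the sum of every internal node's weight: 17 + 66 = 83 bits.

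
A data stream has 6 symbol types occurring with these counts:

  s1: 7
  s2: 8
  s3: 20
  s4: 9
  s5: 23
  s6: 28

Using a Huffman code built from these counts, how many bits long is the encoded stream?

Build the Huffman tree bottom-up:
combine s1(7), s2(8) → 15
combine s4(9), 15 → 24
combine s3(20), s5(23) → 43
combine 24, s6(28) → 52
combine 43, 52 → 95
The encoded length is the sum of every internal node's weight: 15 + 24 + 43 + 52 + 95 = 229 bits.

229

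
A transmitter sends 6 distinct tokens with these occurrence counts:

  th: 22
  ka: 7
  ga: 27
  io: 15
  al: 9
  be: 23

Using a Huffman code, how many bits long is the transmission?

Merge the two smallest weights repeatedly:
merge ka(7) and al(9): 16
merge io(15) and 16: 31
merge th(22) and be(23): 45
merge ga(27) and 31: 58
merge 45 and 58: 103
Each symbol's bit-cost is frequency × depth; summing gives 253 bits (equivalently 16 + 31 + 45 + 58 + 103).

253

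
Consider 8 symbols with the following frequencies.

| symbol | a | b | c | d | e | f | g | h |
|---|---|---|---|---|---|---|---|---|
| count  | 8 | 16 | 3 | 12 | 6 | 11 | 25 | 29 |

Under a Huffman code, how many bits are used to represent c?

Build the tree from the bottom:
merge c(3) and e(6): 9
merge a(8) and 9: 17
merge f(11) and d(12): 23
merge b(16) and 17: 33
merge 23 and g(25): 48
merge h(29) and 33: 62
merge 48 and 62: 110
c's leaf is at depth 5, giving a 5-bit codeword.

5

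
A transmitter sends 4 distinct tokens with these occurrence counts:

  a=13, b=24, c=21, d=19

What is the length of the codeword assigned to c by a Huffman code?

Repeatedly merge the two smallest:
merge a(13) and d(19): 32
merge c(21) and b(24): 45
merge 32 and 45: 77
The subtree containing c is merged 2 times, so code length = 2.

2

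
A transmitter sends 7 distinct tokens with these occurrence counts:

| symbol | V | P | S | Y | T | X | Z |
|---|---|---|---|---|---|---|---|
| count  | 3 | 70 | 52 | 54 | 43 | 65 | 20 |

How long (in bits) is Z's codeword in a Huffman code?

Build the tree from the bottom:
combine V(3), Z(20) → 23
combine 23, T(43) → 66
combine S(52), Y(54) → 106
combine X(65), 66 → 131
combine P(70), 106 → 176
combine 131, 176 → 307
Z sits 4 levels below the root, so its codeword is 4 bits.

4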